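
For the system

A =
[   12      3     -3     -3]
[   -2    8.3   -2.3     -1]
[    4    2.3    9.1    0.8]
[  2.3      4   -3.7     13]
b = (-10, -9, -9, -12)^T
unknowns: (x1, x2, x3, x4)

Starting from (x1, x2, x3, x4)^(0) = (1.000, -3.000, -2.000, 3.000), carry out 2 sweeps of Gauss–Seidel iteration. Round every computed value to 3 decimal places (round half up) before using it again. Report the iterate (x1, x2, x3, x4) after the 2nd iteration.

(-0.993, -1.708, -0.045, -0.235)

Iteration 1:
  x1 = (-10 - (3)·-3.000 - (-3)·-2.000 - (-3)·3.000) / (12) = 0.167
  x2 = (-9 - (-2)·0.167 - (-2.3)·-2.000 - (-1)·3.000) / (8.3) = -1.237
  x3 = (-9 - (4)·0.167 - (2.3)·-1.237 - (0.8)·3.000) / (9.1) = -1.014
  x4 = (-12 - (2.3)·0.167 - (4)·-1.237 - (-3.7)·-1.014) / (13) = -0.861
Iteration 2:
  x1 = (-10 - (3)·-1.237 - (-3)·-1.014 - (-3)·-0.861) / (12) = -0.993
  x2 = (-9 - (-2)·-0.993 - (-2.3)·-1.014 - (-1)·-0.861) / (8.3) = -1.708
  x3 = (-9 - (4)·-0.993 - (2.3)·-1.708 - (0.8)·-0.861) / (9.1) = -0.045
  x4 = (-12 - (2.3)·-0.993 - (4)·-1.708 - (-3.7)·-0.045) / (13) = -0.235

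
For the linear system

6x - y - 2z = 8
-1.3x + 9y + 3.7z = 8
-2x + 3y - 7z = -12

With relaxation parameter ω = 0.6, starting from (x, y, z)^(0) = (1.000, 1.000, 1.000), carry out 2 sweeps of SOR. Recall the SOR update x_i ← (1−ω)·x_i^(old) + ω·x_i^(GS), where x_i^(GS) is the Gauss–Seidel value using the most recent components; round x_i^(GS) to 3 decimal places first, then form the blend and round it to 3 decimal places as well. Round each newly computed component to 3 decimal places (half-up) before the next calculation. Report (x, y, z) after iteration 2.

Iteration 1:
  x: GS value = (8 - (-1)·1.000 - (-2)·1.000) / (6) = 1.833;  x ← (1−ω)·1.000 + ω·1.833 = 1.500
  y: GS value = (8 - (-1.3)·1.500 - (3.7)·1.000) / (9) = 0.694;  y ← (1−ω)·1.000 + ω·0.694 = 0.816
  z: GS value = (-12 - (-2)·1.500 - (3)·0.816) / (-7) = 1.635;  z ← (1−ω)·1.000 + ω·1.635 = 1.381
Iteration 2:
  x: GS value = (8 - (-1)·0.816 - (-2)·1.381) / (6) = 1.930;  x ← (1−ω)·1.500 + ω·1.930 = 1.758
  y: GS value = (8 - (-1.3)·1.758 - (3.7)·1.381) / (9) = 0.575;  y ← (1−ω)·0.816 + ω·0.575 = 0.671
  z: GS value = (-12 - (-2)·1.758 - (3)·0.671) / (-7) = 1.500;  z ← (1−ω)·1.381 + ω·1.500 = 1.452

(1.758, 0.671, 1.452)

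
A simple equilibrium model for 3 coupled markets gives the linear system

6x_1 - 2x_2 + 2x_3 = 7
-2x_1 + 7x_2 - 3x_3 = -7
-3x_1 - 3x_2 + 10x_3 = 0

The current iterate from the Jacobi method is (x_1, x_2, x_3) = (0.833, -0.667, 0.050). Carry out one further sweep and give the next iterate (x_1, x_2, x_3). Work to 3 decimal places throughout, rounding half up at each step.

(0.928, -0.741, 0.050)

One sweep:
  x_1 = (7 - (-2)·-0.667 - (2)·0.050) / (6) = 0.928
  x_2 = (-7 - (-2)·0.833 - (-3)·0.050) / (7) = -0.741
  x_3 = (0 - (-3)·0.833 - (-3)·-0.667) / (10) = 0.050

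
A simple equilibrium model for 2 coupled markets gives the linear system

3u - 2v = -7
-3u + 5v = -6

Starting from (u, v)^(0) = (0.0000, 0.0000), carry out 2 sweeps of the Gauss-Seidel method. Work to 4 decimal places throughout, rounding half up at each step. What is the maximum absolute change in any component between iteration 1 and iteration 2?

Iteration 1:
  u = (-7 - (-2)·0.0000) / (3) = -2.3333
  v = (-6 - (-3)·-2.3333) / (5) = -2.6000
Iteration 2:
  u = (-7 - (-2)·-2.6000) / (3) = -4.0667
  v = (-6 - (-3)·-4.0667) / (5) = -3.6400
Change: (-1.7334, -1.0400) → max |·| = 1.7334

1.7334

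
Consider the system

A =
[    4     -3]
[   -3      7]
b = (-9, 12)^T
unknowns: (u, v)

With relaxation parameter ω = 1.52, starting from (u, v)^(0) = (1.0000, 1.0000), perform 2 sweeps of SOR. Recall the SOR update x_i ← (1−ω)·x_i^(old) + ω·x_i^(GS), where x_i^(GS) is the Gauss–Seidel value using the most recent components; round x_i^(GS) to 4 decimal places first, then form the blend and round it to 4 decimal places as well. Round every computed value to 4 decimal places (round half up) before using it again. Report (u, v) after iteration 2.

(-1.6656, 1.3847)

Iteration 1:
  u: GS value = (-9 - (-3)·1.0000) / (4) = -1.5000;  u ← (1−ω)·1.0000 + ω·-1.5000 = -2.8000
  v: GS value = (12 - (-3)·-2.8000) / (7) = 0.5143;  v ← (1−ω)·1.0000 + ω·0.5143 = 0.2617
Iteration 2:
  u: GS value = (-9 - (-3)·0.2617) / (4) = -2.0537;  u ← (1−ω)·-2.8000 + ω·-2.0537 = -1.6656
  v: GS value = (12 - (-3)·-1.6656) / (7) = 1.0005;  v ← (1−ω)·0.2617 + ω·1.0005 = 1.3847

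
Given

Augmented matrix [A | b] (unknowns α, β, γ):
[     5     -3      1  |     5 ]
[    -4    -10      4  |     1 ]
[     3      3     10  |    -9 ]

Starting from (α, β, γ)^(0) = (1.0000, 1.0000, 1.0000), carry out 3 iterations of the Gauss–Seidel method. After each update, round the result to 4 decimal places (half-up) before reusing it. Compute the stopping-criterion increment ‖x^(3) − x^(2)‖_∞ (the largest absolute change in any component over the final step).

0.5292

Iteration 1:
  α = (5 - (-3)·1.0000 - (1)·1.0000) / (5) = 1.4000
  β = (1 - (-4)·1.4000 - (4)·1.0000) / (-10) = -0.2600
  γ = (-9 - (3)·1.4000 - (3)·-0.2600) / (10) = -1.2420
Iteration 2:
  α = (5 - (-3)·-0.2600 - (1)·-1.2420) / (5) = 1.0924
  β = (1 - (-4)·1.0924 - (4)·-1.2420) / (-10) = -1.0338
  γ = (-9 - (3)·1.0924 - (3)·-1.0338) / (10) = -0.9176
Iteration 3:
  α = (5 - (-3)·-1.0338 - (1)·-0.9176) / (5) = 0.5632
  β = (1 - (-4)·0.5632 - (4)·-0.9176) / (-10) = -0.6923
  γ = (-9 - (3)·0.5632 - (3)·-0.6923) / (10) = -0.8613
Change: (-0.5292, 0.3415, 0.0563) → max |·| = 0.5292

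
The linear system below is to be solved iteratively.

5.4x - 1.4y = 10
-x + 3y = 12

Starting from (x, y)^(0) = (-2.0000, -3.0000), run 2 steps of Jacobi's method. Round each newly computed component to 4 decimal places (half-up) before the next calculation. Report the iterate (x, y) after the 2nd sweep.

(2.7160, 4.3580)

Iteration 1:
  x = (10 - (-1.4)·-3.0000) / (5.4) = 1.0741
  y = (12 - (-1)·-2.0000) / (3) = 3.3333
Iteration 2:
  x = (10 - (-1.4)·3.3333) / (5.4) = 2.7160
  y = (12 - (-1)·1.0741) / (3) = 4.3580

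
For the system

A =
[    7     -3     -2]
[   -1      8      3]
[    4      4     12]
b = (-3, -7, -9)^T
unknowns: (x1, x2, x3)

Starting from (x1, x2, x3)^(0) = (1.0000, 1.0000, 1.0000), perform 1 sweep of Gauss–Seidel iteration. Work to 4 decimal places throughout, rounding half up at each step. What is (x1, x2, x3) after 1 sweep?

Iteration 1:
  x1 = (-3 - (-3)·1.0000 - (-2)·1.0000) / (7) = 0.2857
  x2 = (-7 - (-1)·0.2857 - (3)·1.0000) / (8) = -1.2143
  x3 = (-9 - (4)·0.2857 - (4)·-1.2143) / (12) = -0.4405

(0.2857, -1.2143, -0.4405)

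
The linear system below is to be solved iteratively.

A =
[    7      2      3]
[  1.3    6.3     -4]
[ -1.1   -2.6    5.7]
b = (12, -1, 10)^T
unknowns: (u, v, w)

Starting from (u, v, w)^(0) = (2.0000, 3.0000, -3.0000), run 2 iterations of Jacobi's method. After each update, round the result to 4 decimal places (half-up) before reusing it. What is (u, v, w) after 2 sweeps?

(0.9180, 1.6269, 1.0384)

Iteration 1:
  u = (12 - (2)·3.0000 - (3)·-3.0000) / (7) = 2.1429
  v = (-1 - (1.3)·2.0000 - (-4)·-3.0000) / (6.3) = -2.4762
  w = (10 - (-1.1)·2.0000 - (-2.6)·3.0000) / (5.7) = 3.5088
Iteration 2:
  u = (12 - (2)·-2.4762 - (3)·3.5088) / (7) = 0.9180
  v = (-1 - (1.3)·2.1429 - (-4)·3.5088) / (6.3) = 1.6269
  w = (10 - (-1.1)·2.1429 - (-2.6)·-2.4762) / (5.7) = 1.0384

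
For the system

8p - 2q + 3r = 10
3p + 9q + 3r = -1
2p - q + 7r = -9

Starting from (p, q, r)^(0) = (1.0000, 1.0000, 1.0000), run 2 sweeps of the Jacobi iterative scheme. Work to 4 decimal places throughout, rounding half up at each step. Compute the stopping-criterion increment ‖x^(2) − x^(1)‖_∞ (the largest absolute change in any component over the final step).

0.7679

Iteration 1:
  p = (10 - (-2)·1.0000 - (3)·1.0000) / (8) = 1.1250
  q = (-1 - (3)·1.0000 - (3)·1.0000) / (9) = -0.7778
  r = (-9 - (2)·1.0000 - (-1)·1.0000) / (7) = -1.4286
Iteration 2:
  p = (10 - (-2)·-0.7778 - (3)·-1.4286) / (8) = 1.5913
  q = (-1 - (3)·1.1250 - (3)·-1.4286) / (9) = -0.0099
  r = (-9 - (2)·1.1250 - (-1)·-0.7778) / (7) = -1.7183
Change: (0.4663, 0.7679, -0.2897) → max |·| = 0.7679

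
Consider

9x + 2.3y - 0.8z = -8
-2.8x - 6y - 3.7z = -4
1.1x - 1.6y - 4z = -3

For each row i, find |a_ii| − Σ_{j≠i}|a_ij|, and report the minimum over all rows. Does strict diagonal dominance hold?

-0.5

row 1: |9| − (2.3+0.8) = 5.9
row 2: |-6| − (2.8+3.7) = -0.5
row 3: |-4| − (1.1+1.6) = 1.3
minimum over rows = -0.5 → not strictly diagonally dominant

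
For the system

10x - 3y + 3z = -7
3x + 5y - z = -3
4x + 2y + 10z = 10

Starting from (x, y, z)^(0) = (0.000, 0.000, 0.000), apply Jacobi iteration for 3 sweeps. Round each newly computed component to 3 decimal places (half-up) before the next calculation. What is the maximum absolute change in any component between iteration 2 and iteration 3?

Iteration 1:
  x = (-7 - (-3)·0.000 - (3)·0.000) / (10) = -0.700
  y = (-3 - (3)·0.000 - (-1)·0.000) / (5) = -0.600
  z = (10 - (4)·0.000 - (2)·0.000) / (10) = 1.000
Iteration 2:
  x = (-7 - (-3)·-0.600 - (3)·1.000) / (10) = -1.180
  y = (-3 - (3)·-0.700 - (-1)·1.000) / (5) = 0.020
  z = (10 - (4)·-0.700 - (2)·-0.600) / (10) = 1.400
Iteration 3:
  x = (-7 - (-3)·0.020 - (3)·1.400) / (10) = -1.114
  y = (-3 - (3)·-1.180 - (-1)·1.400) / (5) = 0.388
  z = (10 - (4)·-1.180 - (2)·0.020) / (10) = 1.468
Change: (0.066, 0.368, 0.068) → max |·| = 0.368

0.368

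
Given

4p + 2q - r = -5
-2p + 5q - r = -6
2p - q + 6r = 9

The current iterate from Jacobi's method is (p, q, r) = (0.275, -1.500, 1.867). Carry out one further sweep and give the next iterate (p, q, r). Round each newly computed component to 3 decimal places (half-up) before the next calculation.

One sweep:
  p = (-5 - (2)·-1.500 - (-1)·1.867) / (4) = -0.033
  q = (-6 - (-2)·0.275 - (-1)·1.867) / (5) = -0.717
  r = (9 - (2)·0.275 - (-1)·-1.500) / (6) = 1.158

(-0.033, -0.717, 1.158)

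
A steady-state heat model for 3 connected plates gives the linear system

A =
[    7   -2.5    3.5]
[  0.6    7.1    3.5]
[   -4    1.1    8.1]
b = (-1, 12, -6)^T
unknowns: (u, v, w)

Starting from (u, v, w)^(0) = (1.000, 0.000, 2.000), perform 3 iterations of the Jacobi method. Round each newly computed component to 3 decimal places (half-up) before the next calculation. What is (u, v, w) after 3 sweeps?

Iteration 1:
  u = (-1 - (-2.5)·0.000 - (3.5)·2.000) / (7) = -1.143
  v = (12 - (0.6)·1.000 - (3.5)·2.000) / (7.1) = 0.620
  w = (-6 - (-4)·1.000 - (1.1)·0.000) / (8.1) = -0.247
Iteration 2:
  u = (-1 - (-2.5)·0.620 - (3.5)·-0.247) / (7) = 0.202
  v = (12 - (0.6)·-1.143 - (3.5)·-0.247) / (7.1) = 1.908
  w = (-6 - (-4)·-1.143 - (1.1)·0.620) / (8.1) = -1.389
Iteration 3:
  u = (-1 - (-2.5)·1.908 - (3.5)·-1.389) / (7) = 1.233
  v = (12 - (0.6)·0.202 - (3.5)·-1.389) / (7.1) = 2.358
  w = (-6 - (-4)·0.202 - (1.1)·1.908) / (8.1) = -0.900

(1.233, 2.358, -0.900)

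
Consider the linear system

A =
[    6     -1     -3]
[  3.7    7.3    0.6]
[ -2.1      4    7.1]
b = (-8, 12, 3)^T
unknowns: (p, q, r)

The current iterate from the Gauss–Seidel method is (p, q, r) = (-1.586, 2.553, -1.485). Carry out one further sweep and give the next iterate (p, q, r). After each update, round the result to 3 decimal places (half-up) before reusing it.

(-1.650, 2.602, -1.531)

One sweep:
  p = (-8 - (-1)·2.553 - (-3)·-1.485) / (6) = -1.650
  q = (12 - (3.7)·-1.650 - (0.6)·-1.485) / (7.3) = 2.602
  r = (3 - (-2.1)·-1.650 - (4)·2.602) / (7.1) = -1.531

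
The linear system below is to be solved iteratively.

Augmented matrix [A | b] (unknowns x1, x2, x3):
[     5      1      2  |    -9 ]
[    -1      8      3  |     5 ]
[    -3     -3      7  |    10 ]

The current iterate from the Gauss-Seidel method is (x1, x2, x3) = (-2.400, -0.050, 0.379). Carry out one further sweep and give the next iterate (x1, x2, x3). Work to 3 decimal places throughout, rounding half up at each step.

One sweep:
  x1 = (-9 - (1)·-0.050 - (2)·0.379) / (5) = -1.942
  x2 = (5 - (-1)·-1.942 - (3)·0.379) / (8) = 0.240
  x3 = (10 - (-3)·-1.942 - (-3)·0.240) / (7) = 0.699

(-1.942, 0.240, 0.699)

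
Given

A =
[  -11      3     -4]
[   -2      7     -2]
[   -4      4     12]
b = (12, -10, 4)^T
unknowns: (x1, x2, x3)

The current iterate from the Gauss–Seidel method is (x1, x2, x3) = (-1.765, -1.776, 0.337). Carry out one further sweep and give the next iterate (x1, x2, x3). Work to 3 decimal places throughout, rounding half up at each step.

One sweep:
  x1 = (12 - (3)·-1.776 - (-4)·0.337) / (-11) = -1.698
  x2 = (-10 - (-2)·-1.698 - (-2)·0.337) / (7) = -1.817
  x3 = (4 - (-4)·-1.698 - (4)·-1.817) / (12) = 0.373

(-1.698, -1.817, 0.373)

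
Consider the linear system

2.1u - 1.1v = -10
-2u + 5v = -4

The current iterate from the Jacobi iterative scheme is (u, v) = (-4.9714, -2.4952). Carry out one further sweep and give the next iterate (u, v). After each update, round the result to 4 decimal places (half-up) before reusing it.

One sweep:
  u = (-10 - (-1.1)·-2.4952) / (2.1) = -6.0689
  v = (-4 - (-2)·-4.9714) / (5) = -2.7886

(-6.0689, -2.7886)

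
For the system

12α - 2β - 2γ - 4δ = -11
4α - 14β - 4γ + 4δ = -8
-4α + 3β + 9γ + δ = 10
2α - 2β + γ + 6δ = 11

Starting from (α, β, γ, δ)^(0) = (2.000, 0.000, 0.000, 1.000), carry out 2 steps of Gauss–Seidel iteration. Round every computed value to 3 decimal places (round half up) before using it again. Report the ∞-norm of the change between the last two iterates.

Iteration 1:
  α = (-11 - (-2)·0.000 - (-2)·0.000 - (-4)·1.000) / (12) = -0.583
  β = (-8 - (4)·-0.583 - (-4)·0.000 - (4)·1.000) / (-14) = 0.691
  γ = (10 - (-4)·-0.583 - (3)·0.691 - (1)·1.000) / (9) = 0.511
  δ = (11 - (2)·-0.583 - (-2)·0.691 - (1)·0.511) / (6) = 2.173
Iteration 2:
  α = (-11 - (-2)·0.691 - (-2)·0.511 - (-4)·2.173) / (12) = 0.008
  β = (-8 - (4)·0.008 - (-4)·0.511 - (4)·2.173) / (-14) = 1.049
  γ = (10 - (-4)·0.008 - (3)·1.049 - (1)·2.173) / (9) = 0.524
  δ = (11 - (2)·0.008 - (-2)·1.049 - (1)·0.524) / (6) = 2.093
Change: (0.591, 0.358, 0.013, -0.080) → max |·| = 0.591

0.591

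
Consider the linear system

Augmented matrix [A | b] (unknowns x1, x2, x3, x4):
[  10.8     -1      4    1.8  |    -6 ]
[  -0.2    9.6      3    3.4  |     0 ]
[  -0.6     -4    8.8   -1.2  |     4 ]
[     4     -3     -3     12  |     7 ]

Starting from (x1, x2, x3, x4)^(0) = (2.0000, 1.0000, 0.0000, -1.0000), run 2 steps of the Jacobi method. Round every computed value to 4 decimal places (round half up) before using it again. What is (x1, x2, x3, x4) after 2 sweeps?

(-0.8834, -0.3493, 0.6370, 1.0083)

Iteration 1:
  x1 = (-6 - (-1)·1.0000 - (4)·0.0000 - (1.8)·-1.0000) / (10.8) = -0.2963
  x2 = (0 - (-0.2)·2.0000 - (3)·0.0000 - (3.4)·-1.0000) / (9.6) = 0.3958
  x3 = (4 - (-0.6)·2.0000 - (-4)·1.0000 - (-1.2)·-1.0000) / (8.8) = 0.9091
  x4 = (7 - (4)·2.0000 - (-3)·1.0000 - (-3)·0.0000) / (12) = 0.1667
Iteration 2:
  x1 = (-6 - (-1)·0.3958 - (4)·0.9091 - (1.8)·0.1667) / (10.8) = -0.8834
  x2 = (0 - (-0.2)·-0.2963 - (3)·0.9091 - (3.4)·0.1667) / (9.6) = -0.3493
  x3 = (4 - (-0.6)·-0.2963 - (-4)·0.3958 - (-1.2)·0.1667) / (8.8) = 0.6370
  x4 = (7 - (4)·-0.2963 - (-3)·0.3958 - (-3)·0.9091) / (12) = 1.0083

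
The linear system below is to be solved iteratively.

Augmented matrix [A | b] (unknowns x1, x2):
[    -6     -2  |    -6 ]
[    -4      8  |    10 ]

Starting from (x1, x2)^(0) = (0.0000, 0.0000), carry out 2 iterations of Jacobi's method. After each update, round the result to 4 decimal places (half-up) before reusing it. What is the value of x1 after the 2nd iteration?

Iteration 1:
  x1 = (-6 - (-2)·0.0000) / (-6) = 1.0000
  x2 = (10 - (-4)·0.0000) / (8) = 1.2500
Iteration 2:
  x1 = (-6 - (-2)·1.2500) / (-6) = 0.5833
  x2 = (10 - (-4)·1.0000) / (8) = 1.7500

0.5833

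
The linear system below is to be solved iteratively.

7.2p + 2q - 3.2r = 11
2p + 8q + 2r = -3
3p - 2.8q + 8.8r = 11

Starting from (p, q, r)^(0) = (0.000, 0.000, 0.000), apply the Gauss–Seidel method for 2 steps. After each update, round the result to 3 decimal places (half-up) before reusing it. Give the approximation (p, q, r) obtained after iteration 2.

(1.955, -0.986, 0.270)

Iteration 1:
  p = (11 - (2)·0.000 - (-3.2)·0.000) / (7.2) = 1.528
  q = (-3 - (2)·1.528 - (2)·0.000) / (8) = -0.757
  r = (11 - (3)·1.528 - (-2.8)·-0.757) / (8.8) = 0.488
Iteration 2:
  p = (11 - (2)·-0.757 - (-3.2)·0.488) / (7.2) = 1.955
  q = (-3 - (2)·1.955 - (2)·0.488) / (8) = -0.986
  r = (11 - (3)·1.955 - (-2.8)·-0.986) / (8.8) = 0.270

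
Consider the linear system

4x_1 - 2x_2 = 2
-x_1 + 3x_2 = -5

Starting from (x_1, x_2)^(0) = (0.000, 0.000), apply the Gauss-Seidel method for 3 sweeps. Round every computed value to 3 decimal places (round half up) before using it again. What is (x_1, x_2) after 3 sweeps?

(-0.375, -1.792)

Iteration 1:
  x_1 = (2 - (-2)·0.000) / (4) = 0.500
  x_2 = (-5 - (-1)·0.500) / (3) = -1.500
Iteration 2:
  x_1 = (2 - (-2)·-1.500) / (4) = -0.250
  x_2 = (-5 - (-1)·-0.250) / (3) = -1.750
Iteration 3:
  x_1 = (2 - (-2)·-1.750) / (4) = -0.375
  x_2 = (-5 - (-1)·-0.375) / (3) = -1.792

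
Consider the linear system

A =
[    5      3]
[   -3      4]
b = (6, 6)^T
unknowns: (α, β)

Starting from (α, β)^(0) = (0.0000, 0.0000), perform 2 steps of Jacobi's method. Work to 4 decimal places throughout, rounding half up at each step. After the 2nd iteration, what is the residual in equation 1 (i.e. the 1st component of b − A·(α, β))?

Iteration 1:
  α = (6 - (3)·0.0000) / (5) = 1.2000
  β = (6 - (-3)·0.0000) / (4) = 1.5000
Iteration 2:
  α = (6 - (3)·1.5000) / (5) = 0.3000
  β = (6 - (-3)·1.2000) / (4) = 2.4000
Residual b − A·x = (-2.7000, -2.7000)

-2.7000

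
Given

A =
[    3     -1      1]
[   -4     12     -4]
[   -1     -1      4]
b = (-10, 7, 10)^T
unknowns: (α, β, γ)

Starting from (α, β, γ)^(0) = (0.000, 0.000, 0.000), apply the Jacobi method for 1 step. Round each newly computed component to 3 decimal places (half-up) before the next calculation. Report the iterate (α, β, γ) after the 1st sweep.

(-3.333, 0.583, 2.500)

Iteration 1:
  α = (-10 - (-1)·0.000 - (1)·0.000) / (3) = -3.333
  β = (7 - (-4)·0.000 - (-4)·0.000) / (12) = 0.583
  γ = (10 - (-1)·0.000 - (-1)·0.000) / (4) = 2.500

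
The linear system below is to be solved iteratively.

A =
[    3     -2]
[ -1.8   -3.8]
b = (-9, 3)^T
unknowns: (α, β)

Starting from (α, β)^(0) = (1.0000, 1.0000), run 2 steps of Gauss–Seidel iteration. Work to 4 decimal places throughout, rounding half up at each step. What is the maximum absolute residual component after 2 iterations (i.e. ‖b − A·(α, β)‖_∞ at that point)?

Iteration 1:
  α = (-9 - (-2)·1.0000) / (3) = -2.3333
  β = (3 - (-1.8)·-2.3333) / (-3.8) = 0.3158
Iteration 2:
  α = (-9 - (-2)·0.3158) / (3) = -2.7895
  β = (3 - (-1.8)·-2.7895) / (-3.8) = 0.5319
Residual b − A·x = (0.4323, 0.0001); ∞-norm = 0.4323

0.4323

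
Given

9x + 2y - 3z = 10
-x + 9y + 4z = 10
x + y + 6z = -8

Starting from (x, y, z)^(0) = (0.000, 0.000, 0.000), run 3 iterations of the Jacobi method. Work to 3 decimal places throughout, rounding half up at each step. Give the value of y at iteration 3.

1.915

Iteration 1:
  x = (10 - (2)·0.000 - (-3)·0.000) / (9) = 1.111
  y = (10 - (-1)·0.000 - (4)·0.000) / (9) = 1.111
  z = (-8 - (1)·0.000 - (1)·0.000) / (6) = -1.333
Iteration 2:
  x = (10 - (2)·1.111 - (-3)·-1.333) / (9) = 0.420
  y = (10 - (-1)·1.111 - (4)·-1.333) / (9) = 1.827
  z = (-8 - (1)·1.111 - (1)·1.111) / (6) = -1.704
Iteration 3:
  x = (10 - (2)·1.827 - (-3)·-1.704) / (9) = 0.137
  y = (10 - (-1)·0.420 - (4)·-1.704) / (9) = 1.915
  z = (-8 - (1)·0.420 - (1)·1.827) / (6) = -1.708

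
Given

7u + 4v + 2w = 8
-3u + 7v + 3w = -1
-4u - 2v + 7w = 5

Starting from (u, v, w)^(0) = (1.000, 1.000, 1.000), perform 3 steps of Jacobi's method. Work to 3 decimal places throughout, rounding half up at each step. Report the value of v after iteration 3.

Iteration 1:
  u = (8 - (4)·1.000 - (2)·1.000) / (7) = 0.286
  v = (-1 - (-3)·1.000 - (3)·1.000) / (7) = -0.143
  w = (5 - (-4)·1.000 - (-2)·1.000) / (7) = 1.571
Iteration 2:
  u = (8 - (4)·-0.143 - (2)·1.571) / (7) = 0.776
  v = (-1 - (-3)·0.286 - (3)·1.571) / (7) = -0.694
  w = (5 - (-4)·0.286 - (-2)·-0.143) / (7) = 0.837
Iteration 3:
  u = (8 - (4)·-0.694 - (2)·0.837) / (7) = 1.300
  v = (-1 - (-3)·0.776 - (3)·0.837) / (7) = -0.169
  w = (5 - (-4)·0.776 - (-2)·-0.694) / (7) = 0.959

-0.169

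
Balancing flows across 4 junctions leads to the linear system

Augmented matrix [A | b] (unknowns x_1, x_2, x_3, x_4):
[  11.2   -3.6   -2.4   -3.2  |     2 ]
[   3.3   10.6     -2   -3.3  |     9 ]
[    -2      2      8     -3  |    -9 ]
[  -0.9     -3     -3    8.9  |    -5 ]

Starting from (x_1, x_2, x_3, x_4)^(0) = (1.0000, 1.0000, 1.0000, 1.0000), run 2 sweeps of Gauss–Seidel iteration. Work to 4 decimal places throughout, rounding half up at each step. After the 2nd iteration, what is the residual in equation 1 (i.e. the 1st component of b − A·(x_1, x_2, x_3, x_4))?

Iteration 1:
  x_1 = (2 - (-3.6)·1.0000 - (-2.4)·1.0000 - (-3.2)·1.0000) / (11.2) = 1.0000
  x_2 = (9 - (3.3)·1.0000 - (-2)·1.0000 - (-3.3)·1.0000) / (10.6) = 1.0377
  x_3 = (-9 - (-2)·1.0000 - (2)·1.0377 - (-3)·1.0000) / (8) = -0.7594
  x_4 = (-5 - (-0.9)·1.0000 - (-3)·1.0377 - (-3)·-0.7594) / (8.9) = -0.3669
Iteration 2:
  x_1 = (2 - (-3.6)·1.0377 - (-2.4)·-0.7594 - (-3.2)·-0.3669) / (11.2) = 0.2446
  x_2 = (9 - (3.3)·0.2446 - (-2)·-0.7594 - (-3.3)·-0.3669) / (10.6) = 0.5154
  x_3 = (-9 - (-2)·0.2446 - (2)·0.5154 - (-3)·-0.3669) / (8) = -1.3303
  x_4 = (-5 - (-0.9)·0.2446 - (-3)·0.5154 - (-3)·-1.3303) / (8.9) = -0.8117
Residual b − A·x = (-4.6742, -2.6096, -1.3343, -0.0004)

-4.6742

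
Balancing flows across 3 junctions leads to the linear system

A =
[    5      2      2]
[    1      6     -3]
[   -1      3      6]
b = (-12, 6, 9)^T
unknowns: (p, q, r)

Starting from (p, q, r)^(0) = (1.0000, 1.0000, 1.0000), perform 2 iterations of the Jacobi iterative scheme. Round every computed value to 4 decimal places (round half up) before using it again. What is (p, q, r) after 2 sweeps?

Iteration 1:
  p = (-12 - (2)·1.0000 - (2)·1.0000) / (5) = -3.2000
  q = (6 - (1)·1.0000 - (-3)·1.0000) / (6) = 1.3333
  r = (9 - (-1)·1.0000 - (3)·1.0000) / (6) = 1.1667
Iteration 2:
  p = (-12 - (2)·1.3333 - (2)·1.1667) / (5) = -3.4000
  q = (6 - (1)·-3.2000 - (-3)·1.1667) / (6) = 2.1167
  r = (9 - (-1)·-3.2000 - (3)·1.3333) / (6) = 0.3000

(-3.4000, 2.1167, 0.3000)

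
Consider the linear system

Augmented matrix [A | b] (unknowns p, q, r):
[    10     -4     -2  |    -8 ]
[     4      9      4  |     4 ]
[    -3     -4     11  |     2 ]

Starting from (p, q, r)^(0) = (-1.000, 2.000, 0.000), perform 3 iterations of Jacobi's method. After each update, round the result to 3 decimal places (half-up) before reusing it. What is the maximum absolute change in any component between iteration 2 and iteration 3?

0.351

Iteration 1:
  p = (-8 - (-4)·2.000 - (-2)·0.000) / (10) = 0.000
  q = (4 - (4)·-1.000 - (4)·0.000) / (9) = 0.889
  r = (2 - (-3)·-1.000 - (-4)·2.000) / (11) = 0.636
Iteration 2:
  p = (-8 - (-4)·0.889 - (-2)·0.636) / (10) = -0.317
  q = (4 - (4)·0.000 - (4)·0.636) / (9) = 0.162
  r = (2 - (-3)·0.000 - (-4)·0.889) / (11) = 0.505
Iteration 3:
  p = (-8 - (-4)·0.162 - (-2)·0.505) / (10) = -0.634
  q = (4 - (4)·-0.317 - (4)·0.505) / (9) = 0.361
  r = (2 - (-3)·-0.317 - (-4)·0.162) / (11) = 0.154
Change: (-0.317, 0.199, -0.351) → max |·| = 0.351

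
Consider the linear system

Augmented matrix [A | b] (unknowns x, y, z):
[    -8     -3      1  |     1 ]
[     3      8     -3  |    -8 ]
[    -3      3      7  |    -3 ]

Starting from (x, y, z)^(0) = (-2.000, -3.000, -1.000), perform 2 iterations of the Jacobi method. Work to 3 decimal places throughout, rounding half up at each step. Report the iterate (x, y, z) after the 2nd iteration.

Iteration 1:
  x = (1 - (-3)·-3.000 - (1)·-1.000) / (-8) = 0.875
  y = (-8 - (3)·-2.000 - (-3)·-1.000) / (8) = -0.625
  z = (-3 - (-3)·-2.000 - (3)·-3.000) / (7) = 0.000
Iteration 2:
  x = (1 - (-3)·-0.625 - (1)·0.000) / (-8) = 0.109
  y = (-8 - (3)·0.875 - (-3)·0.000) / (8) = -1.328
  z = (-3 - (-3)·0.875 - (3)·-0.625) / (7) = 0.214

(0.109, -1.328, 0.214)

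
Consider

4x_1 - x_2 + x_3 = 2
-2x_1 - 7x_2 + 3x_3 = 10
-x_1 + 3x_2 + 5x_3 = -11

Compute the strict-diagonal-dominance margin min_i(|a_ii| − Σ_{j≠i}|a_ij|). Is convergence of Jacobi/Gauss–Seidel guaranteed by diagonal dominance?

1

row 1: |4| − (1+1) = 2
row 2: |-7| − (2+3) = 2
row 3: |5| − (1+3) = 1
minimum over rows = 1 → strictly diagonally dominant (convergence guaranteed)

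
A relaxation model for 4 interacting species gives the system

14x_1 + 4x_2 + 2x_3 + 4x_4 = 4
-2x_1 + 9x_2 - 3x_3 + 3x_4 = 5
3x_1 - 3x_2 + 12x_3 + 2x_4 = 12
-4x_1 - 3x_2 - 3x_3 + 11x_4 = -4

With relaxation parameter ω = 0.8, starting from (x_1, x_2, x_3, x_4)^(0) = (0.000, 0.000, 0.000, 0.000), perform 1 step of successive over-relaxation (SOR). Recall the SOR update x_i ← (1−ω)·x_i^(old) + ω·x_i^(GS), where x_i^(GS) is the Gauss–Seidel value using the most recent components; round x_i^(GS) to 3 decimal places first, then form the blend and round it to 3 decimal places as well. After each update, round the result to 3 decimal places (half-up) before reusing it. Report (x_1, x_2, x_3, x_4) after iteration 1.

Iteration 1:
  x_1: GS value = (4 - (4)·0.000 - (2)·0.000 - (4)·0.000) / (14) = 0.286;  x_1 ← (1−ω)·0.000 + ω·0.286 = 0.229
  x_2: GS value = (5 - (-2)·0.229 - (-3)·0.000 - (3)·0.000) / (9) = 0.606;  x_2 ← (1−ω)·0.000 + ω·0.606 = 0.485
  x_3: GS value = (12 - (3)·0.229 - (-3)·0.485 - (2)·0.000) / (12) = 1.064;  x_3 ← (1−ω)·0.000 + ω·1.064 = 0.851
  x_4: GS value = (-4 - (-4)·0.229 - (-3)·0.485 - (-3)·0.851) / (11) = 0.084;  x_4 ← (1−ω)·0.000 + ω·0.084 = 0.067

(0.229, 0.485, 0.851, 0.067)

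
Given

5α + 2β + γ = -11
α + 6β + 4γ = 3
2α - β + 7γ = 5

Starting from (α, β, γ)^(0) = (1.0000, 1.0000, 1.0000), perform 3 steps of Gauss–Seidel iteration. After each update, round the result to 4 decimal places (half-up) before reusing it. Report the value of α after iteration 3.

Iteration 1:
  α = (-11 - (2)·1.0000 - (1)·1.0000) / (5) = -2.8000
  β = (3 - (1)·-2.8000 - (4)·1.0000) / (6) = 0.3000
  γ = (5 - (2)·-2.8000 - (-1)·0.3000) / (7) = 1.5571
Iteration 2:
  α = (-11 - (2)·0.3000 - (1)·1.5571) / (5) = -2.6314
  β = (3 - (1)·-2.6314 - (4)·1.5571) / (6) = -0.0995
  γ = (5 - (2)·-2.6314 - (-1)·-0.0995) / (7) = 1.4519
Iteration 3:
  α = (-11 - (2)·-0.0995 - (1)·1.4519) / (5) = -2.4506
  β = (3 - (1)·-2.4506 - (4)·1.4519) / (6) = -0.0595
  γ = (5 - (2)·-2.4506 - (-1)·-0.0595) / (7) = 1.4060

-2.4506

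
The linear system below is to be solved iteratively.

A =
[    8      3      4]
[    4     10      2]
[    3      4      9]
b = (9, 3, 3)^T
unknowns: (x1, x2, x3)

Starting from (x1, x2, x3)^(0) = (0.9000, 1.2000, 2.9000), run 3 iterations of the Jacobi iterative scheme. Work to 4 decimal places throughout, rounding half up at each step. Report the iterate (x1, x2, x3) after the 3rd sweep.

(0.4207, -0.5212, -0.5206)

Iteration 1:
  x1 = (9 - (3)·1.2000 - (4)·2.9000) / (8) = -0.7750
  x2 = (3 - (4)·0.9000 - (2)·2.9000) / (10) = -0.6400
  x3 = (3 - (3)·0.9000 - (4)·1.2000) / (9) = -0.5000
Iteration 2:
  x1 = (9 - (3)·-0.6400 - (4)·-0.5000) / (8) = 1.6150
  x2 = (3 - (4)·-0.7750 - (2)·-0.5000) / (10) = 0.7100
  x3 = (3 - (3)·-0.7750 - (4)·-0.6400) / (9) = 0.8761
Iteration 3:
  x1 = (9 - (3)·0.7100 - (4)·0.8761) / (8) = 0.4207
  x2 = (3 - (4)·1.6150 - (2)·0.8761) / (10) = -0.5212
  x3 = (3 - (3)·1.6150 - (4)·0.7100) / (9) = -0.5206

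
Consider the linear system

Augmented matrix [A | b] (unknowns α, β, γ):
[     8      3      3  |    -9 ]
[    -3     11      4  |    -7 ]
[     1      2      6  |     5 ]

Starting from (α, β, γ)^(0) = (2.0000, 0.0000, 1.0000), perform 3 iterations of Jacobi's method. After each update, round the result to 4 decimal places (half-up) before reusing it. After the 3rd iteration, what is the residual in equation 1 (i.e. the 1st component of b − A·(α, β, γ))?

Iteration 1:
  α = (-9 - (3)·0.0000 - (3)·1.0000) / (8) = -1.5000
  β = (-7 - (-3)·2.0000 - (4)·1.0000) / (11) = -0.4545
  γ = (5 - (1)·2.0000 - (2)·0.0000) / (6) = 0.5000
Iteration 2:
  α = (-9 - (3)·-0.4545 - (3)·0.5000) / (8) = -1.1421
  β = (-7 - (-3)·-1.5000 - (4)·0.5000) / (11) = -1.2273
  γ = (5 - (1)·-1.5000 - (2)·-0.4545) / (6) = 1.2348
Iteration 3:
  α = (-9 - (3)·-1.2273 - (3)·1.2348) / (8) = -1.1278
  β = (-7 - (-3)·-1.1421 - (4)·1.2348) / (11) = -1.3969
  γ = (5 - (1)·-1.1421 - (2)·-1.2273) / (6) = 1.4328
Residual b − A·x = (-0.0853, -0.7487, 0.3248)

-0.0853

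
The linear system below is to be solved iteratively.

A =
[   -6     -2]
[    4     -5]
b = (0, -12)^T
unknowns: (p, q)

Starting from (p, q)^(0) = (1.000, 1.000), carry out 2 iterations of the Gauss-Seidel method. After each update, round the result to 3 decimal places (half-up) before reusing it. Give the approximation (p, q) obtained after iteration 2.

Iteration 1:
  p = (0 - (-2)·1.000) / (-6) = -0.333
  q = (-12 - (4)·-0.333) / (-5) = 2.134
Iteration 2:
  p = (0 - (-2)·2.134) / (-6) = -0.711
  q = (-12 - (4)·-0.711) / (-5) = 1.831

(-0.711, 1.831)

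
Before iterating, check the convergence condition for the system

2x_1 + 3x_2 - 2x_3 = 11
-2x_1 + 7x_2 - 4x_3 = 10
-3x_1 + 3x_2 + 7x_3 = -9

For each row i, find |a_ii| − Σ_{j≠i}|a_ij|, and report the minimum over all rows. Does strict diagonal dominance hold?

row 1: |2| − (3+2) = -3
row 2: |7| − (2+4) = 1
row 3: |7| − (3+3) = 1
minimum over rows = -3 → not strictly diagonally dominant

-3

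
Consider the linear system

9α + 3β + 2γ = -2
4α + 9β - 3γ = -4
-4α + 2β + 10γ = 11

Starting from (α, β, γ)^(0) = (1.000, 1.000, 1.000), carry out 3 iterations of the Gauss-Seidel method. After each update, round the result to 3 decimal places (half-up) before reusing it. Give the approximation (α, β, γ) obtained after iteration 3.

(-0.428, 0.050, 0.919)

Iteration 1:
  α = (-2 - (3)·1.000 - (2)·1.000) / (9) = -0.778
  β = (-4 - (4)·-0.778 - (-3)·1.000) / (9) = 0.235
  γ = (11 - (-4)·-0.778 - (2)·0.235) / (10) = 0.742
Iteration 2:
  α = (-2 - (3)·0.235 - (2)·0.742) / (9) = -0.465
  β = (-4 - (4)·-0.465 - (-3)·0.742) / (9) = 0.010
  γ = (11 - (-4)·-0.465 - (2)·0.010) / (10) = 0.912
Iteration 3:
  α = (-2 - (3)·0.010 - (2)·0.912) / (9) = -0.428
  β = (-4 - (4)·-0.428 - (-3)·0.912) / (9) = 0.050
  γ = (11 - (-4)·-0.428 - (2)·0.050) / (10) = 0.919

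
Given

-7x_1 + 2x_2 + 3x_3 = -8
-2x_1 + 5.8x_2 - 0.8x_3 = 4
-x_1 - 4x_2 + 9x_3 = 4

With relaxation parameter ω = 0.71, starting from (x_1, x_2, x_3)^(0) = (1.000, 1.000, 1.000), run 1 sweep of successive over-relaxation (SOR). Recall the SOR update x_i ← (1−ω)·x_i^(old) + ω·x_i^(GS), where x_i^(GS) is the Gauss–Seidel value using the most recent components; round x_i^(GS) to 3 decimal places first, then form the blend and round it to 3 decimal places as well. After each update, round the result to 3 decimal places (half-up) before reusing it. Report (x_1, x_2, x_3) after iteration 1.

(1.608, 1.271, 1.133)

Iteration 1:
  x_1: GS value = (-8 - (2)·1.000 - (3)·1.000) / (-7) = 1.857;  x_1 ← (1−ω)·1.000 + ω·1.857 = 1.608
  x_2: GS value = (4 - (-2)·1.608 - (-0.8)·1.000) / (5.8) = 1.382;  x_2 ← (1−ω)·1.000 + ω·1.382 = 1.271
  x_3: GS value = (4 - (-1)·1.608 - (-4)·1.271) / (9) = 1.188;  x_3 ← (1−ω)·1.000 + ω·1.188 = 1.133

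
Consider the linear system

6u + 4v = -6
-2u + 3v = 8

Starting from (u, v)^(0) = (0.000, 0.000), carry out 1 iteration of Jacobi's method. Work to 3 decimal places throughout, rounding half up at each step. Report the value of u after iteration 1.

-1.000

Iteration 1:
  u = (-6 - (4)·0.000) / (6) = -1.000
  v = (8 - (-2)·0.000) / (3) = 2.667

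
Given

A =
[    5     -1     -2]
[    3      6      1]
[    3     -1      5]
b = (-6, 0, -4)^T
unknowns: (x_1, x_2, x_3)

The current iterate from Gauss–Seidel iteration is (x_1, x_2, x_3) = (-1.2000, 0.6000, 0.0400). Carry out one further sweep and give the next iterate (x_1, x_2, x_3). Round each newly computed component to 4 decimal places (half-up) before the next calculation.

(-1.0640, 0.5253, -0.0565)

One sweep:
  x_1 = (-6 - (-1)·0.6000 - (-2)·0.0400) / (5) = -1.0640
  x_2 = (0 - (3)·-1.0640 - (1)·0.0400) / (6) = 0.5253
  x_3 = (-4 - (3)·-1.0640 - (-1)·0.5253) / (5) = -0.0565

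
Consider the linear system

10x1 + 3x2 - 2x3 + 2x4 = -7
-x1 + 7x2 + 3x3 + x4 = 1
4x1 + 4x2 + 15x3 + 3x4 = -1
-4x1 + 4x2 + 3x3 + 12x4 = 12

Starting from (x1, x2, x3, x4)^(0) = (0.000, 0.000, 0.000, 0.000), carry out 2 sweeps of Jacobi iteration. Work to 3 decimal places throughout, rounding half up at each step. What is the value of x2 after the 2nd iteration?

-0.071

Iteration 1:
  x1 = (-7 - (3)·0.000 - (-2)·0.000 - (2)·0.000) / (10) = -0.700
  x2 = (1 - (-1)·0.000 - (3)·0.000 - (1)·0.000) / (7) = 0.143
  x3 = (-1 - (4)·0.000 - (4)·0.000 - (3)·0.000) / (15) = -0.067
  x4 = (12 - (-4)·0.000 - (4)·0.000 - (3)·0.000) / (12) = 1.000
Iteration 2:
  x1 = (-7 - (3)·0.143 - (-2)·-0.067 - (2)·1.000) / (10) = -0.956
  x2 = (1 - (-1)·-0.700 - (3)·-0.067 - (1)·1.000) / (7) = -0.071
  x3 = (-1 - (4)·-0.700 - (4)·0.143 - (3)·1.000) / (15) = -0.118
  x4 = (12 - (-4)·-0.700 - (4)·0.143 - (3)·-0.067) / (12) = 0.736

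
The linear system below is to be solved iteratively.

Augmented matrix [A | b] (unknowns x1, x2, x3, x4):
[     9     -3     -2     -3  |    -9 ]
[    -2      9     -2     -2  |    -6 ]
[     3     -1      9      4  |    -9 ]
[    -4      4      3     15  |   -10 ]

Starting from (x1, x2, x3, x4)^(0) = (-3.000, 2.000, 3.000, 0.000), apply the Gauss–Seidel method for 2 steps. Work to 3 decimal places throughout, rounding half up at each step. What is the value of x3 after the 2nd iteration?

-0.528

Iteration 1:
  x1 = (-9 - (-3)·2.000 - (-2)·3.000 - (-3)·0.000) / (9) = 0.333
  x2 = (-6 - (-2)·0.333 - (-2)·3.000 - (-2)·0.000) / (9) = 0.074
  x3 = (-9 - (3)·0.333 - (-1)·0.074 - (4)·0.000) / (9) = -1.103
  x4 = (-10 - (-4)·0.333 - (4)·0.074 - (3)·-1.103) / (15) = -0.377
Iteration 2:
  x1 = (-9 - (-3)·0.074 - (-2)·-1.103 - (-3)·-0.377) / (9) = -1.346
  x2 = (-6 - (-2)·-1.346 - (-2)·-1.103 - (-2)·-0.377) / (9) = -1.295
  x3 = (-9 - (3)·-1.346 - (-1)·-1.295 - (4)·-0.377) / (9) = -0.528
  x4 = (-10 - (-4)·-1.346 - (4)·-1.295 - (3)·-0.528) / (15) = -0.575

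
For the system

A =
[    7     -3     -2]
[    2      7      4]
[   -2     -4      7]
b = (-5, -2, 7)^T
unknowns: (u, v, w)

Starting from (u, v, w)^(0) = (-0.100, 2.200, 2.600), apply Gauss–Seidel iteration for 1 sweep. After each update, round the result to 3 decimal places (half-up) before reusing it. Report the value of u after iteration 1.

Iteration 1:
  u = (-5 - (-3)·2.200 - (-2)·2.600) / (7) = 0.971
  v = (-2 - (2)·0.971 - (4)·2.600) / (7) = -2.049
  w = (7 - (-2)·0.971 - (-4)·-2.049) / (7) = 0.107

0.971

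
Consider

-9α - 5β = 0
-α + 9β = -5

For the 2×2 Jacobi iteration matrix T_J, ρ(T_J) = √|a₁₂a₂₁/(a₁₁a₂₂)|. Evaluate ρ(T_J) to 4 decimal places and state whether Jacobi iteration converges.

0.2485

a₁₂a₂₁/(a₁₁a₂₂) = (-5)·(-1) / ((-9)·(9)) = -0.061728
ρ = √|-0.061728| = √0.061728 = 0.2485
ρ < 1, so Jacobi converges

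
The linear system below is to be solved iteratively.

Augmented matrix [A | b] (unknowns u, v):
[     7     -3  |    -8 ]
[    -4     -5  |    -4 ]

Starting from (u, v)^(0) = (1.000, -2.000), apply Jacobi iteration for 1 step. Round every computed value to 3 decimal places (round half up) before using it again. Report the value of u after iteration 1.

Iteration 1:
  u = (-8 - (-3)·-2.000) / (7) = -2.000
  v = (-4 - (-4)·1.000) / (-5) = 0.000

-2.000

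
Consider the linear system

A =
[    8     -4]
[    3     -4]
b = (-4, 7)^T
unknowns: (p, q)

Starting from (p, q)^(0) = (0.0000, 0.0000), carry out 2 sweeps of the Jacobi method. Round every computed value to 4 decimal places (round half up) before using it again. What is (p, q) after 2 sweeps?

(-1.3750, -2.1250)

Iteration 1:
  p = (-4 - (-4)·0.0000) / (8) = -0.5000
  q = (7 - (3)·0.0000) / (-4) = -1.7500
Iteration 2:
  p = (-4 - (-4)·-1.7500) / (8) = -1.3750
  q = (7 - (3)·-0.5000) / (-4) = -2.1250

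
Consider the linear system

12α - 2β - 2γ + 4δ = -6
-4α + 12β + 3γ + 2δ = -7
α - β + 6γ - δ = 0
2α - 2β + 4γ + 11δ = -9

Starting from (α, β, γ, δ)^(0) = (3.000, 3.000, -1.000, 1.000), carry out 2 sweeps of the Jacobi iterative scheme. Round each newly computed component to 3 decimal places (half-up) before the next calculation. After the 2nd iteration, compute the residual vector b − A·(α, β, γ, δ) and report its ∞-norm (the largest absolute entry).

Iteration 1:
  α = (-6 - (-2)·3.000 - (-2)·-1.000 - (4)·1.000) / (12) = -0.500
  β = (-7 - (-4)·3.000 - (3)·-1.000 - (2)·1.000) / (12) = 0.500
  γ = (0 - (1)·3.000 - (-1)·3.000 - (-1)·1.000) / (6) = 0.167
  δ = (-9 - (2)·3.000 - (-2)·3.000 - (4)·-1.000) / (11) = -0.455
Iteration 2:
  α = (-6 - (-2)·0.500 - (-2)·0.167 - (4)·-0.455) / (12) = -0.237
  β = (-7 - (-4)·-0.500 - (3)·0.167 - (2)·-0.455) / (12) = -0.716
  γ = (0 - (1)·-0.500 - (-1)·0.500 - (-1)·-0.455) / (6) = 0.091
  δ = (-9 - (2)·-0.500 - (-2)·0.500 - (4)·0.167) / (11) = -0.697
Residual b − A·x = (-1.618, 1.765, -1.722, -2.655); ∞-norm = 2.655

2.655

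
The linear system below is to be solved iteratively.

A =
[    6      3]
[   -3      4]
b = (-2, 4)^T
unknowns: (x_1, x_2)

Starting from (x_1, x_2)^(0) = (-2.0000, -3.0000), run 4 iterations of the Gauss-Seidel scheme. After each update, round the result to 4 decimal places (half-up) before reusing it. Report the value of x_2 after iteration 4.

Iteration 1:
  x_1 = (-2 - (3)·-3.0000) / (6) = 1.1667
  x_2 = (4 - (-3)·1.1667) / (4) = 1.8750
Iteration 2:
  x_1 = (-2 - (3)·1.8750) / (6) = -1.2708
  x_2 = (4 - (-3)·-1.2708) / (4) = 0.0469
Iteration 3:
  x_1 = (-2 - (3)·0.0469) / (6) = -0.3568
  x_2 = (4 - (-3)·-0.3568) / (4) = 0.7324
Iteration 4:
  x_1 = (-2 - (3)·0.7324) / (6) = -0.6995
  x_2 = (4 - (-3)·-0.6995) / (4) = 0.4754

0.4754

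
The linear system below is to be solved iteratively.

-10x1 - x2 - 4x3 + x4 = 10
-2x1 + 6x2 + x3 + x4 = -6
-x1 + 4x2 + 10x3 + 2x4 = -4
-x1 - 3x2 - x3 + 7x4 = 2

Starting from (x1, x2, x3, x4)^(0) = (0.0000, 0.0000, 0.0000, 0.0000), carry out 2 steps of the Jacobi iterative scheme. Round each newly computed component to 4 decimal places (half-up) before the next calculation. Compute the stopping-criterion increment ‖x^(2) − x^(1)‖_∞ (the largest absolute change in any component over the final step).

0.6286

Iteration 1:
  x1 = (10 - (-1)·0.0000 - (-4)·0.0000 - (1)·0.0000) / (-10) = -1.0000
  x2 = (-6 - (-2)·0.0000 - (1)·0.0000 - (1)·0.0000) / (6) = -1.0000
  x3 = (-4 - (-1)·0.0000 - (4)·0.0000 - (2)·0.0000) / (10) = -0.4000
  x4 = (2 - (-1)·0.0000 - (-3)·0.0000 - (-1)·0.0000) / (7) = 0.2857
Iteration 2:
  x1 = (10 - (-1)·-1.0000 - (-4)·-0.4000 - (1)·0.2857) / (-10) = -0.7114
  x2 = (-6 - (-2)·-1.0000 - (1)·-0.4000 - (1)·0.2857) / (6) = -1.3143
  x3 = (-4 - (-1)·-1.0000 - (4)·-1.0000 - (2)·0.2857) / (10) = -0.1571
  x4 = (2 - (-1)·-1.0000 - (-3)·-1.0000 - (-1)·-0.4000) / (7) = -0.3429
Change: (0.2886, -0.3143, 0.2429, -0.6286) → max |·| = 0.6286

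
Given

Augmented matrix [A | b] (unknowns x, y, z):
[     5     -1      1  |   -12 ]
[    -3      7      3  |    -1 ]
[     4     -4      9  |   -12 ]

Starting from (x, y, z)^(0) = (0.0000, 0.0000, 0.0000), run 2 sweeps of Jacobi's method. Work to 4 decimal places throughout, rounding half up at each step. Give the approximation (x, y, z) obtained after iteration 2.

Iteration 1:
  x = (-12 - (-1)·0.0000 - (1)·0.0000) / (5) = -2.4000
  y = (-1 - (-3)·0.0000 - (3)·0.0000) / (7) = -0.1429
  z = (-12 - (4)·0.0000 - (-4)·0.0000) / (9) = -1.3333
Iteration 2:
  x = (-12 - (-1)·-0.1429 - (1)·-1.3333) / (5) = -2.1619
  y = (-1 - (-3)·-2.4000 - (3)·-1.3333) / (7) = -0.6000
  z = (-12 - (4)·-2.4000 - (-4)·-0.1429) / (9) = -0.3302

(-2.1619, -0.6000, -0.3302)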